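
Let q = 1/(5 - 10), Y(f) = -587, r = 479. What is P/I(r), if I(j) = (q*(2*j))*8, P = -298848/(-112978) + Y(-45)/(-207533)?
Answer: -155217850175/89847613665968 ≈ -0.0017276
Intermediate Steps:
q = -⅕ (q = 1/(-5) = -⅕ ≈ -0.20000)
P = 31043570035/11723331637 (P = -298848/(-112978) - 587/(-207533) = -298848*(-1/112978) - 587*(-1/207533) = 149424/56489 + 587/207533 = 31043570035/11723331637 ≈ 2.6480)
I(j) = -16*j/5 (I(j) = -2*j/5*8 = -16*j/5)
P/I(r) = 31043570035/(11723331637*((-16/5*479))) = 31043570035/(11723331637*(-7664/5)) = (31043570035/11723331637)*(-5/7664) = -155217850175/89847613665968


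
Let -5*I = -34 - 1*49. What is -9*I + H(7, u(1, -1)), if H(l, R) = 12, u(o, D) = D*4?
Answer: -687/5 ≈ -137.40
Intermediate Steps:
u(o, D) = 4*D
I = 83/5 (I = -(-34 - 1*49)/5 = -(-34 - 49)/5 = -⅕*(-83) = 83/5 ≈ 16.600)
-9*I + H(7, u(1, -1)) = -9*83/5 + 12 = -747/5 + 12 = -687/5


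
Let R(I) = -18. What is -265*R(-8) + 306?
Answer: 5076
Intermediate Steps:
-265*R(-8) + 306 = -265*(-18) + 306 = 4770 + 306 = 5076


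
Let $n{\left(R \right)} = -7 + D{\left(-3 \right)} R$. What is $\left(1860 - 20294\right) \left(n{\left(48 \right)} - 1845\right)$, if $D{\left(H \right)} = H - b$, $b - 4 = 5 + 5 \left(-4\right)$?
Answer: $27061112$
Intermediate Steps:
$b = -11$ ($b = 4 + \left(5 + 5 \left(-4\right)\right) = 4 + \left(5 - 20\right) = 4 - 15 = -11$)
$D{\left(H \right)} = 11 + H$ ($D{\left(H \right)} = H - -11 = H + 11 = 11 + H$)
$n{\left(R \right)} = -7 + 8 R$ ($n{\left(R \right)} = -7 + \left(11 - 3\right) R = -7 + 8 R$)
$\left(1860 - 20294\right) \left(n{\left(48 \right)} - 1845\right) = \left(1860 - 20294\right) \left(\left(-7 + 8 \cdot 48\right) - 1845\right) = - 18434 \left(\left(-7 + 384\right) - 1845\right) = - 18434 \left(377 - 1845\right) = \left(-18434\right) \left(-1468\right) = 27061112$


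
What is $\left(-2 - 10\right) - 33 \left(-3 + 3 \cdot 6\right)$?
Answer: $-507$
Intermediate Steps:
$\left(-2 - 10\right) - 33 \left(-3 + 3 \cdot 6\right) = \left(-2 - 10\right) - 33 \left(-3 + 18\right) = -12 - 495 = -507$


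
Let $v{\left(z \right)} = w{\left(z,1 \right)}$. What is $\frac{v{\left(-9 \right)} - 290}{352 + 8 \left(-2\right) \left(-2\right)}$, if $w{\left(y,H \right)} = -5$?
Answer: $- \frac{295}{384} \approx -0.76823$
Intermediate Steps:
$v{\left(z \right)} = -5$
$\frac{v{\left(-9 \right)} - 290}{352 + 8 \left(-2\right) \left(-2\right)} = \frac{-5 - 290}{352 + 8 \left(-2\right) \left(-2\right)} = - \frac{295}{352 - -32} = - \frac{295}{352 + 32} = - \frac{295}{384}$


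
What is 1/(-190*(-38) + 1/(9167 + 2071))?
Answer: 11238/81138361 ≈ 0.00013850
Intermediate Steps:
1/(-190*(-38) + 1/(9167 + 2071)) = 1/(7220 + 1/11238) = 1/(81138361/11238) = 11238/81138361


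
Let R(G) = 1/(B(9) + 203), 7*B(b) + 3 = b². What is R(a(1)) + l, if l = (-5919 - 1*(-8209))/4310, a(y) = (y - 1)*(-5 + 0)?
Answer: 346288/646069 ≈ 0.53599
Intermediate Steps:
B(b) = -3/7 + b²/7
a(y) = 5 - 5*y (a(y) = (-1 + y)*(-5) = 5 - 5*y)
R(G) = 7/1499 (R(G) = 1/((-3/7 + (⅐)*9²) + 203) = 1/((-3/7 + (⅐)*81) + 203) = 1/((-3/7 + 81/7) + 203) = 1/(78/7 + 203) = 1/(1499/7) = 7/1499)
l = 229/431 (l = (-5919 + 8209)*(1/4310) = 2290*(1/4310) = 229/431 ≈ 0.53132)
R(a(1)) + l = 7/1499 + 229/431 = 346288/646069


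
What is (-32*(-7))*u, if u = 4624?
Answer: 1035776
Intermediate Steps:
(-32*(-7))*u = -32*(-7)*4624 = 224*4624 = 1035776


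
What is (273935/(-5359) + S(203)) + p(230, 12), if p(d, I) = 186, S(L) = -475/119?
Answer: 83472316/637721 ≈ 130.89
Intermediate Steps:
S(L) = -475/119 (S(L) = -475*1/119 = -475/119)
(273935/(-5359) + S(203)) + p(230, 12) = (273935/(-5359) - 475/119) + 186 = (273935*(-1/5359) - 475/119) + 186 = (-273935/5359 - 475/119) + 186 = -35143790/637721 + 186 = 83472316/637721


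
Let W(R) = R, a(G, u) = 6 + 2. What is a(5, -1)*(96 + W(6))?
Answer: 816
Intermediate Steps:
a(G, u) = 8
a(5, -1)*(96 + W(6)) = 8*(96 + 6) = 8*102 = 816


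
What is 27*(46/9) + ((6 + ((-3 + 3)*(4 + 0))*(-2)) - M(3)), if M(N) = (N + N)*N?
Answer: 126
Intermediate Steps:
M(N) = 2*N² (M(N) = (2*N)*N = 2*N²)
27*(46/9) + ((6 + ((-3 + 3)*(4 + 0))*(-2)) - M(3)) = 27*(46/9) + ((6 + ((-3 + 3)*(4 + 0))*(-2)) - 2*3²) = 27*(46*(⅑)) + ((6 + (0*4)*(-2)) - 2*9) = 27*(46/9) + ((6 + 0*(-2)) - 1*18) = 138 + ((6 + 0) - 18) = 138 + (6 - 18) = 138 - 12 = 126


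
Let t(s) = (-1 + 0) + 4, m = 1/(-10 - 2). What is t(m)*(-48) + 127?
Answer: -17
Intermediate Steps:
m = -1/12 (m = 1/(-12) = -1/12 ≈ -0.083333)
t(s) = 3 (t(s) = -1 + 4 = 3)
t(m)*(-48) + 127 = 3*(-48) + 127 = -144 + 127 = -17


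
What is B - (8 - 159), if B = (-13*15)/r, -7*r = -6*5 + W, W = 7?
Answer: 2108/23 ≈ 91.652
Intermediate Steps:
r = 23/7 (r = -(-6*5 + 7)/7 = -(-30 + 7)/7 = -⅐*(-23) = 23/7 ≈ 3.2857)
B = -1365/23 (B = (-13*15)/(23/7) = -195*7/23 = -1365/23 ≈ -59.348)
B - (8 - 159) = -1365/23 - (8 - 159) = -1365/23 - 1*(-151) = -1365/23 + 151 = 2108/23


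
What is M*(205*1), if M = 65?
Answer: 13325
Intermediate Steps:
M*(205*1) = 65*(205*1) = 65*205 = 13325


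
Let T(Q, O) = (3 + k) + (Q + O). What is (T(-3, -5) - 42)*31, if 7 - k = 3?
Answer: -1333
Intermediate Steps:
k = 4 (k = 7 - 1*3 = 7 - 3 = 4)
T(Q, O) = 7 + O + Q (T(Q, O) = (3 + 4) + (Q + O) = 7 + (O + Q) = 7 + O + Q)
(T(-3, -5) - 42)*31 = ((7 - 5 - 3) - 42)*31 = (-1 - 42)*31 = -43*31 = -1333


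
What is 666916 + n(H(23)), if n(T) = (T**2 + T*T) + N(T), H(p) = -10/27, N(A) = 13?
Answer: 486191441/729 ≈ 6.6693e+5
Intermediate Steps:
H(p) = -10/27 (H(p) = -10*1/27 = -10/27)
n(T) = 13 + 2*T**2 (n(T) = (T**2 + T*T) + 13 = (T**2 + T**2) + 13 = 2*T**2 + 13 = 13 + 2*T**2)
666916 + n(H(23)) = 666916 + (13 + 2*(-10/27)**2) = 666916 + (13 + 2*(100/729)) = 666916 + (13 + 200/729) = 666916 + 9677/729 = 486191441/729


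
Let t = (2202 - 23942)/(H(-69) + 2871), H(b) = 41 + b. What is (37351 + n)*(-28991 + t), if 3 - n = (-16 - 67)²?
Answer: -2511630656145/2843 ≈ -8.8344e+8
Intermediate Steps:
n = -6886 (n = 3 - (-16 - 67)² = 3 - 1*(-83)² = 3 - 1*6889 = 3 - 6889 = -6886)
t = -21740/2843 (t = (2202 - 23942)/((41 - 69) + 2871) = -21740/(-28 + 2871) = -21740/2843 ≈ -7.6469)
(37351 + n)*(-28991 + t) = (37351 - 6886)*(-28991 - 21740/2843) = 30465*(-82443153/2843) = -2511630656145/2843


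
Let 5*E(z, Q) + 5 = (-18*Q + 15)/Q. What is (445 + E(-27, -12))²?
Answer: 77492809/400 ≈ 1.9373e+5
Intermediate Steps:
E(z, Q) = -1 + (15 - 18*Q)/(5*Q) (E(z, Q) = -1 + ((-18*Q + 15)/Q)/5 = -1 + ((15 - 18*Q)/Q)/5 = -1 + (15 - 18*Q)/(5*Q))
(445 + E(-27, -12))² = (445 + (-23/5 + 3/(-12)))² = (445 + (-23/5 + 3*(-1/12)))² = (445 + (-23/5 - ¼))² = (445 - 97/20)² = (8803/20)² = 77492809/400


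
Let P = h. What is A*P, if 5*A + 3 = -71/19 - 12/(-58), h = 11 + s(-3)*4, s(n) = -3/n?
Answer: -10794/551 ≈ -19.590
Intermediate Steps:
h = 15 (h = 11 - 3/(-3)*4 = 11 - 3*(-⅓)*4 = 11 + 1*4 = 11 + 4 = 15)
P = 15
A = -3598/2755 (A = -⅗ + (-71/19 - 12/(-58))/5 = -⅗ + (-71*1/19 - 12*(-1/58))/5 = -⅗ + (-71/19 + 6/29)/5 = -⅗ + (⅕)*(-1945/551) = -⅗ - 389/551 = -3598/2755 ≈ -1.3060)
A*P = -3598/2755*15 = -10794/551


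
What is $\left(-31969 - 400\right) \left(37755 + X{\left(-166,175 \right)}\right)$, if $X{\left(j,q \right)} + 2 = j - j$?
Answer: $-1222026857$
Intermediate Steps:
$X{\left(j,q \right)} = -2$ ($X{\left(j,q \right)} = -2 + \left(j - j\right) = -2 + 0 = -2$)
$\left(-31969 - 400\right) \left(37755 + X{\left(-166,175 \right)}\right) = \left(-31969 - 400\right) \left(37755 - 2\right) = \left(-32369\right) 37753 = -1222026857$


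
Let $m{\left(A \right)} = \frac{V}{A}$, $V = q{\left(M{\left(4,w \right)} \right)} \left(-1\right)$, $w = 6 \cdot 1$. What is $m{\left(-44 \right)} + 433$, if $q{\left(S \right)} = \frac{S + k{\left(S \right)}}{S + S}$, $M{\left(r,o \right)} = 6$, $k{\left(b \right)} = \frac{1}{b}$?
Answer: $\frac{1371781}{3168} \approx 433.01$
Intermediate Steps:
$w = 6$
$q{\left(S \right)} = \frac{S + \frac{1}{S}}{2 S}$ ($q{\left(S \right)} = \frac{S + \frac{1}{S}}{S + S} = \frac{S + \frac{1}{S}}{2 S}$)
$V = - \frac{37}{72}$ ($V = \frac{1 + 6^{2}}{2 \cdot 36} \left(-1\right) = \frac{1}{2} \cdot \frac{1}{36} \left(1 + 36\right) \left(-1\right) = \frac{1}{2} \cdot \frac{1}{36} \cdot 37 \left(-1\right) = \frac{37}{72} \left(-1\right) = - \frac{37}{72} \approx -0.51389$)
$m{\left(A \right)} = - \frac{37}{72 A}$
$m{\left(-44 \right)} + 433 = - \frac{37}{72 \left(-44\right)} + 433 = \left(- \frac{37}{72}\right) \left(- \frac{1}{44}\right) + 433 = \frac{37}{3168} + 433 = \frac{1371781}{3168}$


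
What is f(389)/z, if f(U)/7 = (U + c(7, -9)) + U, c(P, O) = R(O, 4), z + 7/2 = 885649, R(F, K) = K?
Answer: 10948/1771291 ≈ 0.0061808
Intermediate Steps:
z = 1771291/2 (z = -7/2 + 885649 = 1771291/2 ≈ 8.8565e+5)
c(P, O) = 4
f(U) = 28 + 14*U (f(U) = 7*((U + 4) + U) = 7*((4 + U) + U) = 7*(4 + 2*U) = 28 + 14*U)
f(389)/z = (28 + 14*389)/(1771291/2) = (28 + 5446)*(2/1771291) = 5474*(2/1771291) = 10948/1771291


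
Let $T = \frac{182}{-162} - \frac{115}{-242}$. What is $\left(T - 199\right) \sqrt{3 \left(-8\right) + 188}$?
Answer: $- \frac{3913505 \sqrt{41}}{9801} \approx -2556.7$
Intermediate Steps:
$T = - \frac{12707}{19602}$ ($T = 182 \left(- \frac{1}{162}\right) - - \frac{115}{242} = - \frac{91}{81} + \frac{115}{242} = - \frac{12707}{19602} \approx -0.64825$)
$\left(T - 199\right) \sqrt{3 \left(-8\right) + 188} = \left(- \frac{12707}{19602} - 199\right) \sqrt{3 \left(-8\right) + 188} = - \frac{3913505 \sqrt{-24 + 188}}{19602} = - \frac{3913505 \sqrt{164}}{19602} = - \frac{3913505 \cdot 2 \sqrt{41}}{19602} = - \frac{3913505 \sqrt{41}}{9801}$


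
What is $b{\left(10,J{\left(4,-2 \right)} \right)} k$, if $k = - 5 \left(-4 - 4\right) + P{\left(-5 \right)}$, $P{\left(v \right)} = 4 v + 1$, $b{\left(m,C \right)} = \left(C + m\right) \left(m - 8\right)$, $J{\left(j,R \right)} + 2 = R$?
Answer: $252$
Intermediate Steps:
$J{\left(j,R \right)} = -2 + R$
$b{\left(m,C \right)} = \left(-8 + m\right) \left(C + m\right)$ ($b{\left(m,C \right)} = \left(C + m\right) \left(-8 + m\right) = \left(-8 + m\right) \left(C + m\right)$)
$P{\left(v \right)} = 1 + 4 v$
$k = 21$ ($k = - 5 \left(-4 - 4\right) + \left(1 + 4 \left(-5\right)\right) = \left(-5\right) \left(-8\right) + \left(1 - 20\right) = 40 - 19 = 21$)
$b{\left(10,J{\left(4,-2 \right)} \right)} k = \left(10^{2} - 8 \left(-2 - 2\right) - 80 + \left(-2 - 2\right) 10\right) 21 = \left(100 - -32 - 80 - 40\right) 21 = \left(100 + 32 - 80 - 40\right) 21 = 12 \cdot 21 = 252$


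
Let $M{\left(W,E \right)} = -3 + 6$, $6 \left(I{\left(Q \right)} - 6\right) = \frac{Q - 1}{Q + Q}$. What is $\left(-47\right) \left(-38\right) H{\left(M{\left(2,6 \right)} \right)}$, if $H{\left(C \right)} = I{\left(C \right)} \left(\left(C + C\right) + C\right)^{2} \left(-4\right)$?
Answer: $-3504132$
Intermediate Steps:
$I{\left(Q \right)} = 6 + \frac{-1 + Q}{12 Q}$ ($I{\left(Q \right)} = 6 + \frac{\left(Q - 1\right) \frac{1}{Q + Q}}{6} = 6 + \frac{\left(-1 + Q\right) \frac{1}{2 Q}}{6} = 6 + \frac{\frac{1}{2} \frac{1}{Q} \left(-1 + Q\right)}{6} = 6 + \frac{-1 + Q}{12 Q}$)
$M{\left(W,E \right)} = 3$
$H{\left(C \right)} = - 3 C \left(-1 + 73 C\right)$ ($H{\left(C \right)} = \frac{-1 + 73 C}{12 C} \left(\left(C + C\right) + C\right)^{2} \left(-4\right) = \frac{-1 + 73 C}{12 C} \left(2 C + C\right)^{2} \left(-4\right) = \frac{-1 + 73 C}{12 C} \left(3 C\right)^{2} \left(-4\right) = \frac{-1 + 73 C}{12 C} 9 C^{2} \left(-4\right) = \frac{3 C \left(-1 + 73 C\right)}{4} \left(-4\right) = - 3 C \left(-1 + 73 C\right)$)
$\left(-47\right) \left(-38\right) H{\left(M{\left(2,6 \right)} \right)} = \left(-47\right) \left(-38\right) 3 \cdot 3 \left(1 - 219\right) = 1786 \cdot 3 \cdot 3 \left(1 - 219\right) = 1786 \cdot 3 \cdot 3 \left(-218\right) = 1786 \left(-1962\right) = -3504132$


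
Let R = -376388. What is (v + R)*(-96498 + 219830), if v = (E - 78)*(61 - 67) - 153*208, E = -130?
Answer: -50191684048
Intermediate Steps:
v = -30576 (v = (-130 - 78)*(61 - 67) - 153*208 = -208*(-6) - 31824 = 1248 - 31824 = -30576)
(v + R)*(-96498 + 219830) = (-30576 - 376388)*(-96498 + 219830) = -406964*123332 = -50191684048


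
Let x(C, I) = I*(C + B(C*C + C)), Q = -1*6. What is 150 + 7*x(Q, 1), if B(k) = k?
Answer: 318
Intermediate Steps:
Q = -6
x(C, I) = I*(C**2 + 2*C) (x(C, I) = I*(C + (C*C + C)) = I*(C + (C**2 + C)) = I*(C + (C + C**2)) = I*(C**2 + 2*C))
150 + 7*x(Q, 1) = 150 + 7*(-6*1*(2 - 6)) = 150 + 7*(-6*1*(-4)) = 150 + 7*24 = 150 + 168 = 318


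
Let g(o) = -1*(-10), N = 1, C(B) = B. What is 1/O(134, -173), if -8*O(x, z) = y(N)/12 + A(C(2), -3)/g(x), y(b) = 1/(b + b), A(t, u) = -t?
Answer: 960/19 ≈ 50.526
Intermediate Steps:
g(o) = 10
y(b) = 1/(2*b)
O(x, z) = 19/960 (O(x, z) = -(((½)/1)/12 - 1*2/10)/8 = -(((½)*1)*(1/12) - 2*⅒)/8 = -((½)*(1/12) - ⅕)/8 = -(1/24 - ⅕)/8 = -⅛*(-19/120) = 19/960)
1/O(134, -173) = 1/(19/960) = 960/19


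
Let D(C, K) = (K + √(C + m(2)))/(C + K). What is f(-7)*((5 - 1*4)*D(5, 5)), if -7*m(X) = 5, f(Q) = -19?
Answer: -19/2 - 19*√210/70 ≈ -13.433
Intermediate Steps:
m(X) = -5/7 (m(X) = -⅐*5 = -5/7)
D(C, K) = (K + √(-5/7 + C))/(C + K) (D(C, K) = (K + √(C - 5/7))/(C + K) = (K + √(-5/7 + C))/(C + K))
f(-7)*((5 - 1*4)*D(5, 5)) = -19*(5 - 1*4)*(5 + √(-35 + 49*5)/7)/(5 + 5) = -19*(5 - 4)*(5 + √(-35 + 245)/7)/10 = -19*(5 + √210/7)/10 = -19*(½ + √210/70) = -19/2 - 19*√210/70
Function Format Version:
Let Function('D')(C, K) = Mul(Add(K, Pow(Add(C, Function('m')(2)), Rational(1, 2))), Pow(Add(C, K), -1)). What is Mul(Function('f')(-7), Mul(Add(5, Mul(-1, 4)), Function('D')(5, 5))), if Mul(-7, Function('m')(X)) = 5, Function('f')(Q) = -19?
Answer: Add(Rational(-19, 2), Mul(Rational(-19, 70), Pow(210, Rational(1, 2)))) ≈ -13.433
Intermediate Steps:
Function('m')(X) = Rational(-5, 7) (Function('m')(X) = Mul(Rational(-1, 7), 5) = Rational(-5, 7))
Function('D')(C, K) = Mul(Pow(Add(C, K), -1), Add(K, Pow(Add(Rational(-5, 7), C), Rational(1, 2)))) (Function('D')(C, K) = Mul(Add(K, Pow(Add(C, Rational(-5, 7)), Rational(1, 2))), Pow(Add(C, K), -1)) = Mul(Add(K, Pow(Add(Rational(-5, 7), C), Rational(1, 2))), Pow(Add(C, K), -1)) = Mul(Pow(Add(C, K), -1), Add(K, Pow(Add(Rational(-5, 7), C), Rational(1, 2)))))
Mul(Function('f')(-7), Mul(Add(5, Mul(-1, 4)), Function('D')(5, 5))) = Mul(-19, Mul(Add(5, Mul(-1, 4)), Mul(Pow(Add(5, 5), -1), Add(5, Mul(Rational(1, 7), Pow(Add(-35, Mul(49, 5)), Rational(1, 2))))))) = Mul(-19, Mul(Add(5, -4), Mul(Pow(10, -1), Add(5, Mul(Rational(1, 7), Pow(Add(-35, 245), Rational(1, 2))))))) = Mul(-19, Mul(1, Mul(Rational(1, 10), Add(5, Mul(Rational(1, 7), Pow(210, Rational(1, 2))))))) = Mul(-19, Mul(1, Add(Rational(1, 2), Mul(Rational(1, 70), Pow(210, Rational(1, 2)))))) = Mul(-19, Add(Rational(1, 2), Mul(Rational(1, 70), Pow(210, Rational(1, 2))))) = Add(Rational(-19, 2), Mul(Rational(-19, 70), Pow(210, Rational(1, 2))))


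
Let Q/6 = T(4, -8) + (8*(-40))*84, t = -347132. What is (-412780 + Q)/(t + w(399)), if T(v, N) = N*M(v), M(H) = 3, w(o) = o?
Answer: 574204/346733 ≈ 1.6560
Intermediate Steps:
T(v, N) = 3*N (T(v, N) = N*3 = 3*N)
Q = -161424 (Q = 6*(3*(-8) + (8*(-40))*84) = 6*(-24 - 320*84) = 6*(-24 - 26880) = 6*(-26904) = -161424)
(-412780 + Q)/(t + w(399)) = (-412780 - 161424)/(-347132 + 399) = -574204/(-346733) = -574204*(-1/346733) = 574204/346733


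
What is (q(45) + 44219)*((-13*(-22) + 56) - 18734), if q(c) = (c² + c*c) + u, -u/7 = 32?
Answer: -883643640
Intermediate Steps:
u = -224 (u = -7*32 = -224)
q(c) = -224 + 2*c² (q(c) = (c² + c*c) - 224 = (c² + c²) - 224 = 2*c² - 224 = -224 + 2*c²)
(q(45) + 44219)*((-13*(-22) + 56) - 18734) = ((-224 + 2*45²) + 44219)*((-13*(-22) + 56) - 18734) = ((-224 + 2*2025) + 44219)*((286 + 56) - 18734) = ((-224 + 4050) + 44219)*(342 - 18734) = (3826 + 44219)*(-18392) = 48045*(-18392) = -883643640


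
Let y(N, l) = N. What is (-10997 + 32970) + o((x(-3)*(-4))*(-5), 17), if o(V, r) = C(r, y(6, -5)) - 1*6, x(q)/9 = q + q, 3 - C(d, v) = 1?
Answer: 21969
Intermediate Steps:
C(d, v) = 2 (C(d, v) = 3 - 1*1 = 3 - 1 = 2)
x(q) = 18*q (x(q) = 9*(q + q) = 9*(2*q) = 18*q)
o(V, r) = -4 (o(V, r) = 2 - 1*6 = 2 - 6 = -4)
(-10997 + 32970) + o((x(-3)*(-4))*(-5), 17) = (-10997 + 32970) - 4 = 21973 - 4 = 21969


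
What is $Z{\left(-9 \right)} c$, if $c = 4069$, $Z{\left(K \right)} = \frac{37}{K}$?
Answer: $- \frac{150553}{9} \approx -16728.0$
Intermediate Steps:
$Z{\left(-9 \right)} c = \frac{37}{-9} \cdot 4069 = 37 \left(- \frac{1}{9}\right) 4069 = \left(- \frac{37}{9}\right) 4069 = - \frac{150553}{9}$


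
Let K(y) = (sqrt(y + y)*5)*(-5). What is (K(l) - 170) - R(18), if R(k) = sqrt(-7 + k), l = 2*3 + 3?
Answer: -170 - sqrt(11) - 75*sqrt(2) ≈ -279.38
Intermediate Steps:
l = 9 (l = 6 + 3 = 9)
K(y) = -25*sqrt(2)*sqrt(y) (K(y) = (sqrt(2*y)*5)*(-5) = ((sqrt(2)*sqrt(y))*5)*(-5) = (5*sqrt(2)*sqrt(y))*(-5) = -25*sqrt(2)*sqrt(y))
(K(l) - 170) - R(18) = (-25*sqrt(2)*sqrt(9) - 170) - sqrt(-7 + 18) = (-25*sqrt(2)*3 - 170) - sqrt(11) = (-75*sqrt(2) - 170) - sqrt(11) = (-170 - 75*sqrt(2)) - sqrt(11) = -170 - sqrt(11) - 75*sqrt(2)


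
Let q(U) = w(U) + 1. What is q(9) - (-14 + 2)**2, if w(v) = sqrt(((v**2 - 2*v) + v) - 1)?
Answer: -143 + sqrt(71) ≈ -134.57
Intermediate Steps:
w(v) = sqrt(-1 + v**2 - v) (w(v) = sqrt((v**2 - v) - 1) = sqrt(-1 + v**2 - v))
q(U) = 1 + sqrt(-1 + U**2 - U) (q(U) = sqrt(-1 + U**2 - U) + 1 = 1 + sqrt(-1 + U**2 - U))
q(9) - (-14 + 2)**2 = (1 + sqrt(-1 + 9**2 - 1*9)) - (-14 + 2)**2 = (1 + sqrt(-1 + 81 - 9)) - 1*(-12)**2 = (1 + sqrt(71)) - 1*144 = (1 + sqrt(71)) - 144 = -143 + sqrt(71)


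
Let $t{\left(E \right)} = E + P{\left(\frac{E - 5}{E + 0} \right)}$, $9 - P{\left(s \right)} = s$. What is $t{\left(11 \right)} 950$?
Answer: $\frac{203300}{11} \approx 18482.0$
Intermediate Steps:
$P{\left(s \right)} = 9 - s$
$t{\left(E \right)} = 9 + E - \frac{-5 + E}{E}$ ($t{\left(E \right)} = E - \left(-9 + \frac{E - 5}{E + 0}\right) = E + \left(9 - \frac{-5 + E}{E}\right) = 9 + E - \frac{-5 + E}{E}$)
$t{\left(11 \right)} 950 = \left(8 + 11 + \frac{5}{11}\right) 950 = \frac{214}{11} \cdot 950 = \frac{203300}{11}$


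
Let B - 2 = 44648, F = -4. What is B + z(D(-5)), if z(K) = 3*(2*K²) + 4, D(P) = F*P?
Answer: 47054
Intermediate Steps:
D(P) = -4*P
B = 44650 (B = 2 + 44648 = 44650)
z(K) = 4 + 6*K² (z(K) = 6*K² + 4 = 4 + 6*K²)
B + z(D(-5)) = 44650 + (4 + 6*(-4*(-5))²) = 44650 + (4 + 6*20²) = 44650 + (4 + 6*400) = 44650 + (4 + 2400) = 44650 + 2404 = 47054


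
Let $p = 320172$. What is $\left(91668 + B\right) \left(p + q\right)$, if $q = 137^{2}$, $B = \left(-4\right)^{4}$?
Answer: $31156812484$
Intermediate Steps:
$B = 256$
$q = 18769$
$\left(91668 + B\right) \left(p + q\right) = \left(91668 + 256\right) \left(320172 + 18769\right) = 91924 \cdot 338941 = 31156812484$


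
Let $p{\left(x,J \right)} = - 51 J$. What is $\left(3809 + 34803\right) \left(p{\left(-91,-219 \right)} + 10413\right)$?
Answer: $833324184$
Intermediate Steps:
$\left(3809 + 34803\right) \left(p{\left(-91,-219 \right)} + 10413\right) = \left(3809 + 34803\right) \left(\left(-51\right) \left(-219\right) + 10413\right) = 38612 \left(11169 + 10413\right) = 38612 \cdot 21582 = 833324184$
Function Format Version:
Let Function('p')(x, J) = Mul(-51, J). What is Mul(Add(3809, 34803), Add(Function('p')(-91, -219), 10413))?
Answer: 833324184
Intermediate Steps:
Mul(Add(3809, 34803), Add(Function('p')(-91, -219), 10413)) = Mul(Add(3809, 34803), Add(Mul(-51, -219), 10413)) = Mul(38612, Add(11169, 10413)) = Mul(38612, 21582) = 833324184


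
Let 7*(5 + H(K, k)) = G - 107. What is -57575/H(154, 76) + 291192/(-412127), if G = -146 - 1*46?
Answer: 166000226047/137650418 ≈ 1206.0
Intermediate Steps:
G = -192 (G = -146 - 46 = -192)
H(K, k) = -334/7 (H(K, k) = -5 + (-192 - 107)/7 = -5 + (⅐)*(-299) = -5 - 299/7 = -334/7)
-57575/H(154, 76) + 291192/(-412127) = -57575/(-334/7) + 291192/(-412127) = -57575*(-7/334) + 291192*(-1/412127) = 403025/334 - 291192/412127 = 166000226047/137650418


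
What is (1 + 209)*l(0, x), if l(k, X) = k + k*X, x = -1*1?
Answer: 0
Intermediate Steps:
x = -1
l(k, X) = k + X*k
(1 + 209)*l(0, x) = (1 + 209)*(0*(1 - 1)) = 210*(0*0) = 210*0 = 0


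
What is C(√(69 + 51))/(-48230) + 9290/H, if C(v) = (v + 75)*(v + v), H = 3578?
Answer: 22359899/8628347 - 30*√30/4823 ≈ 2.5574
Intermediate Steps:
C(v) = 2*v*(75 + v) (C(v) = (75 + v)*(2*v) = 2*v*(75 + v))
C(√(69 + 51))/(-48230) + 9290/H = (2*√(69 + 51)*(75 + √(69 + 51)))/(-48230) + 9290/3578 = (2*√120*(75 + √120))*(-1/48230) + 9290*(1/3578) = (2*(2*√30)*(75 + 2*√30))*(-1/48230) + 4645/1789 = (4*√30*(75 + 2*√30))*(-1/48230) + 4645/1789 = -2*√30*(75 + 2*√30)/24115 + 4645/1789 = 4645/1789 - 2*√30*(75 + 2*√30)/24115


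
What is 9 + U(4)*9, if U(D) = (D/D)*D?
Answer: 45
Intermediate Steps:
U(D) = D (U(D) = 1*D = D)
9 + U(4)*9 = 9 + 4*9 = 9 + 36 = 45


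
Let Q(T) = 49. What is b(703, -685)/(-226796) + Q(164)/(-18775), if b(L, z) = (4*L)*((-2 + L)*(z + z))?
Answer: 12675752786999/1064523725 ≈ 11907.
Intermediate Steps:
b(L, z) = 8*L*z*(-2 + L) (b(L, z) = (4*L)*((-2 + L)*(2*z)) = (4*L)*(2*z*(-2 + L)) = 8*L*z*(-2 + L))
b(703, -685)/(-226796) + Q(164)/(-18775) = (8*703*(-685)*(-2 + 703))/(-226796) + 49/(-18775) = (8*703*(-685)*701)*(-1/226796) + 49*(-1/18775) = -2700560440*(-1/226796) - 49/18775 = 675140110/56699 - 49/18775 = 12675752786999/1064523725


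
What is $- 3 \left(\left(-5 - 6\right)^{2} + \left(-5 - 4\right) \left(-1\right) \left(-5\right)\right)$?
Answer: $-228$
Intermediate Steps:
$- 3 \left(\left(-5 - 6\right)^{2} + \left(-5 - 4\right) \left(-1\right) \left(-5\right)\right) = - 3 \left(\left(-11\right)^{2} + \left(-9\right) \left(-1\right) \left(-5\right)\right) = - 3 \left(121 + 9 \left(-5\right)\right) = - 3 \left(121 - 45\right) = \left(-3\right) 76 = -228$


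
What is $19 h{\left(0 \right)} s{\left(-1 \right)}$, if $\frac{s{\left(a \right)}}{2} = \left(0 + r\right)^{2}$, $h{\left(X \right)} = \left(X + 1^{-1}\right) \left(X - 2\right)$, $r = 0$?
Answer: $0$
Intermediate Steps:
$h{\left(X \right)} = \left(1 + X\right) \left(-2 + X\right)$ ($h{\left(X \right)} = \left(X + 1\right) \left(-2 + X\right) = \left(1 + X\right) \left(-2 + X\right)$)
$s{\left(a \right)} = 0$ ($s{\left(a \right)} = 2 \left(0 + 0\right)^{2} = 2 \cdot 0^{2} = 2 \cdot 0 = 0$)
$19 h{\left(0 \right)} s{\left(-1 \right)} = 19 \left(-2 + 0^{2} - 0\right) 0 = 19 \left(-2 + 0 + 0\right) 0 = 19 \left(-2\right) 0 = \left(-38\right) 0 = 0$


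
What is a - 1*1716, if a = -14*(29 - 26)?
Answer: -1758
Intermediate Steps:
a = -42 (a = -14*3 = -42)
a - 1*1716 = -42 - 1*1716 = -42 - 1716 = -1758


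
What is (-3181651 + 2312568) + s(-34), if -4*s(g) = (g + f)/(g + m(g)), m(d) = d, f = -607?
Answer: -236391217/272 ≈ -8.6909e+5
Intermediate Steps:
s(g) = -(-607 + g)/(8*g) (s(g) = -(g - 607)/(4*(g + g)) = -(-607 + g)/(4*(2*g)) = -(-607 + g)*1/(2*g)/4 = -(-607 + g)/(8*g))
(-3181651 + 2312568) + s(-34) = (-3181651 + 2312568) + (1/8)*(607 - 1*(-34))/(-34) = -869083 + (1/8)*(-1/34)*(607 + 34) = -869083 + (1/8)*(-1/34)*641 = -869083 - 641/272 = -236391217/272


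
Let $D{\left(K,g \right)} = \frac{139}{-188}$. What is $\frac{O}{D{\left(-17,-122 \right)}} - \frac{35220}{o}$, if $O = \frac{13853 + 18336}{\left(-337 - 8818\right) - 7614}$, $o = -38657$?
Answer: $\frac{316028053544}{90105253387} \approx 3.5073$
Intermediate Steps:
$D{\left(K,g \right)} = - \frac{139}{188}$ ($D{\left(K,g \right)} = 139 \left(- \frac{1}{188}\right) = - \frac{139}{188}$)
$O = - \frac{32189}{16769}$ ($O = \frac{32189}{\left(-337 - 8818\right) - 7614} = \frac{32189}{-9155 - 7614} = \frac{32189}{-16769} = 32189 \left(- \frac{1}{16769}\right) = - \frac{32189}{16769} \approx -1.9196$)
$\frac{O}{D{\left(-17,-122 \right)}} - \frac{35220}{o} = - \frac{32189}{16769 \left(- \frac{139}{188}\right)} - \frac{35220}{-38657} = \left(- \frac{32189}{16769}\right) \left(- \frac{188}{139}\right) - - \frac{35220}{38657} = \frac{6051532}{2330891} + \frac{35220}{38657} = \frac{316028053544}{90105253387}$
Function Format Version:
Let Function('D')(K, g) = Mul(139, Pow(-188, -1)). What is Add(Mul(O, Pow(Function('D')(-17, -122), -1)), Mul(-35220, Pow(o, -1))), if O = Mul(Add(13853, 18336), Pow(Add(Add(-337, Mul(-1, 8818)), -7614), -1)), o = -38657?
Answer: Rational(316028053544, 90105253387) ≈ 3.5073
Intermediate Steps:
Function('D')(K, g) = Rational(-139, 188) (Function('D')(K, g) = Mul(139, Rational(-1, 188)) = Rational(-139, 188))
O = Rational(-32189, 16769) (O = Mul(32189, Pow(Add(Add(-337, -8818), -7614), -1)) = Mul(32189, Pow(Add(-9155, -7614), -1)) = Mul(32189, Pow(-16769, -1)) = Mul(32189, Rational(-1, 16769)) = Rational(-32189, 16769) ≈ -1.9196)
Add(Mul(O, Pow(Function('D')(-17, -122), -1)), Mul(-35220, Pow(o, -1))) = Add(Mul(Rational(-32189, 16769), Pow(Rational(-139, 188), -1)), Mul(-35220, Pow(-38657, -1))) = Add(Mul(Rational(-32189, 16769), Rational(-188, 139)), Mul(-35220, Rational(-1, 38657))) = Add(Rational(6051532, 2330891), Rational(35220, 38657)) = Rational(316028053544, 90105253387)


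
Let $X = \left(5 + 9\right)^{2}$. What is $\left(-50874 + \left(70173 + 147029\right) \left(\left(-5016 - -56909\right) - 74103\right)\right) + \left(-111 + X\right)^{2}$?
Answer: $-4824100069$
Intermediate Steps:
$X = 196$ ($X = 14^{2} = 196$)
$\left(-50874 + \left(70173 + 147029\right) \left(\left(-5016 - -56909\right) - 74103\right)\right) + \left(-111 + X\right)^{2} = \left(-50874 + \left(70173 + 147029\right) \left(\left(-5016 - -56909\right) - 74103\right)\right) + \left(-111 + 196\right)^{2} = \left(-50874 + 217202 \left(\left(-5016 + 56909\right) - 74103\right)\right) + 85^{2} = \left(-50874 + 217202 \left(51893 - 74103\right)\right) + 7225 = \left(-50874 + 217202 \left(-22210\right)\right) + 7225 = \left(-50874 - 4824056420\right) + 7225 = -4824107294 + 7225 = -4824100069$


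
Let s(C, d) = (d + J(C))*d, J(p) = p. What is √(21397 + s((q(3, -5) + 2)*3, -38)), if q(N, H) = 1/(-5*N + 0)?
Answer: 3*√62835/5 ≈ 150.40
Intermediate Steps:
q(N, H) = -1/(5*N) (q(N, H) = 1/(-5*N) = -1/(5*N))
s(C, d) = d*(C + d) (s(C, d) = (d + C)*d = (C + d)*d = d*(C + d))
√(21397 + s((q(3, -5) + 2)*3, -38)) = √(21397 - 38*((-⅕/3 + 2)*3 - 38)) = √(21397 - 38*((-⅕*⅓ + 2)*3 - 38)) = √(21397 - 38*((-1/15 + 2)*3 - 38)) = √(21397 - 38*((29/15)*3 - 38)) = √(21397 - 38*(29/5 - 38)) = √(21397 - 38*(-161/5)) = √(21397 + 6118/5) = √(113103/5) = 3*√62835/5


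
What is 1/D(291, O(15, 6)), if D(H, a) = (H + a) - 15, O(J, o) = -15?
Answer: 1/261 ≈ 0.0038314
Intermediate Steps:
D(H, a) = -15 + H + a
1/D(291, O(15, 6)) = 1/(-15 + 291 - 15) = 1/261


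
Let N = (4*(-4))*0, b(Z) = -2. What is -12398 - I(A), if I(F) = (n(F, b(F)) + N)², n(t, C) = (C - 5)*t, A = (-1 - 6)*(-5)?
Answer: -72423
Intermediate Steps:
A = 35 (A = -7*(-5) = 35)
n(t, C) = t*(-5 + C) (n(t, C) = (-5 + C)*t = t*(-5 + C))
N = 0 (N = -16*0 = 0)
I(F) = 49*F² (I(F) = (F*(-5 - 2) + 0)² = (F*(-7) + 0)² = (-7*F + 0)² = (-7*F)² = 49*F²)
-12398 - I(A) = -12398 - 49*35² = -12398 - 49*1225 = -12398 - 1*60025 = -12398 - 60025 = -72423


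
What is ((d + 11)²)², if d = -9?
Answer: 16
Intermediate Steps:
((d + 11)²)² = ((-9 + 11)²)² = (2²)² = 4² = 16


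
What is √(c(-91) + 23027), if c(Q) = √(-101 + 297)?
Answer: √23041 ≈ 151.79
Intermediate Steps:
c(Q) = 14 (c(Q) = √196 = 14)
√(c(-91) + 23027) = √(14 + 23027) = √23041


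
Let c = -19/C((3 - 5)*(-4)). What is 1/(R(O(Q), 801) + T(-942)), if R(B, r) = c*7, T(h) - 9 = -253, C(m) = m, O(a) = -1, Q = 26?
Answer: -8/2085 ≈ -0.0038369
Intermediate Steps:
T(h) = -244 (T(h) = 9 - 253 = -244)
c = -19/8 (c = -19*(-1/(4*(3 - 5))) = -19/((-2*(-4))) = -19/8 ≈ -2.3750)
R(B, r) = -133/8 (R(B, r) = -19/8*7 = -133/8)
1/(R(O(Q), 801) + T(-942)) = 1/(-133/8 - 244) = 1/(-2085/8) = -8/2085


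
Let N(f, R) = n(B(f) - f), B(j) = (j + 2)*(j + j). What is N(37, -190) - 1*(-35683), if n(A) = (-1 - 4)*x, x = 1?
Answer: 35678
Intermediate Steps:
B(j) = 2*j*(2 + j) (B(j) = (2 + j)*(2*j) = 2*j*(2 + j))
n(A) = -5 (n(A) = (-1 - 4)*1 = -5*1 = -5)
N(f, R) = -5
N(37, -190) - 1*(-35683) = -5 - 1*(-35683) = -5 + 35683 = 35678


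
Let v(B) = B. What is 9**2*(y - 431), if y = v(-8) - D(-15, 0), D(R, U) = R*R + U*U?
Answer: -53784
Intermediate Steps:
D(R, U) = R**2 + U**2
y = -233 (y = -8 - ((-15)**2 + 0**2) = -8 - (225 + 0) = -8 - 1*225 = -8 - 225 = -233)
9**2*(y - 431) = 9**2*(-233 - 431) = 81*(-664) = -53784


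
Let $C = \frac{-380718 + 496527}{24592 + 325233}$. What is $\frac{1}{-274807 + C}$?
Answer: $- \frac{349825}{96134242966} \approx -3.6389 \cdot 10^{-6}$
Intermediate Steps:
$C = \frac{115809}{349825} \approx 0.33105$
$\frac{1}{-274807 + C} = \frac{1}{-274807 + \frac{115809}{349825}} = \frac{1}{- \frac{96134242966}{349825}} = - \frac{349825}{96134242966}$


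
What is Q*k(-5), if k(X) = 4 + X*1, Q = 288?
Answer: -288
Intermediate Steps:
k(X) = 4 + X
Q*k(-5) = 288*(4 - 5) = 288*(-1) = -288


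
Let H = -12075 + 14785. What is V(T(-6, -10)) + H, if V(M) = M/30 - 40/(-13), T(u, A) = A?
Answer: 105797/39 ≈ 2712.7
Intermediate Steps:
V(M) = 40/13 + M/30 (V(M) = M*(1/30) - 40*(-1/13) = M/30 + 40/13 = 40/13 + M/30)
H = 2710
V(T(-6, -10)) + H = (40/13 + (1/30)*(-10)) + 2710 = (40/13 - 1/3) + 2710 = 107/39 + 2710 = 105797/39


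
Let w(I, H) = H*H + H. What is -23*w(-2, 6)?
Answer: -966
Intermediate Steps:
w(I, H) = H + H² (w(I, H) = H² + H = H + H²)
-23*w(-2, 6) = -138*(1 + 6) = -138*7 = -23*42 = -966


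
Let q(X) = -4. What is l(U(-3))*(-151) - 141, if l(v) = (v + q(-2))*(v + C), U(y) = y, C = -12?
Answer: -15996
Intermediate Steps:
l(v) = (-12 + v)*(-4 + v) (l(v) = (v - 4)*(v - 12) = (-4 + v)*(-12 + v) = (-12 + v)*(-4 + v))
l(U(-3))*(-151) - 141 = (48 + (-3)² - 16*(-3))*(-151) - 141 = (48 + 9 + 48)*(-151) - 141 = 105*(-151) - 141 = -15855 - 141 = -15996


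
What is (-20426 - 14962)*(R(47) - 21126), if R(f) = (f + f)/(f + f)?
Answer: 747571500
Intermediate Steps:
R(f) = 1 (R(f) = (2*f)/((2*f)) = (2*f)*(1/(2*f)) = 1)
(-20426 - 14962)*(R(47) - 21126) = (-20426 - 14962)*(1 - 21126) = -35388*(-21125) = 747571500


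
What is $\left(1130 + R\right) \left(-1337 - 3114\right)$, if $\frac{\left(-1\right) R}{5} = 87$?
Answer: $-3093445$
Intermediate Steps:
$R = -435$ ($R = \left(-5\right) 87 = -435$)
$\left(1130 + R\right) \left(-1337 - 3114\right) = \left(1130 - 435\right) \left(-1337 - 3114\right) = 695 \left(-4451\right) = -3093445$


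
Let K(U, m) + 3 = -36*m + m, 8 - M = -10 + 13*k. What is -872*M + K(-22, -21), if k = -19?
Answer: -230348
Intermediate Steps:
M = 265 (M = 8 - (-10 + 13*(-19)) = 8 - (-10 - 247) = 8 - 1*(-257) = 8 + 257 = 265)
K(U, m) = -3 - 35*m (K(U, m) = -3 + (-36*m + m) = -3 - 35*m)
-872*M + K(-22, -21) = -872*265 + (-3 - 35*(-21)) = -231080 + (-3 + 735) = -231080 + 732 = -230348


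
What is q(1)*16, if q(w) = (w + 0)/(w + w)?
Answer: 8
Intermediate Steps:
q(w) = 1/2 (q(w) = w/((2*w)) = w*(1/(2*w)) = 1/2)
q(1)*16 = (1/2)*16 = 8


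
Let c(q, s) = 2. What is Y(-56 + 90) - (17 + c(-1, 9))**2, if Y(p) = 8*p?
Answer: -89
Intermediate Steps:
Y(-56 + 90) - (17 + c(-1, 9))**2 = 8*(-56 + 90) - (17 + 2)**2 = 8*34 - 1*19**2 = 272 - 1*361 = 272 - 361 = -89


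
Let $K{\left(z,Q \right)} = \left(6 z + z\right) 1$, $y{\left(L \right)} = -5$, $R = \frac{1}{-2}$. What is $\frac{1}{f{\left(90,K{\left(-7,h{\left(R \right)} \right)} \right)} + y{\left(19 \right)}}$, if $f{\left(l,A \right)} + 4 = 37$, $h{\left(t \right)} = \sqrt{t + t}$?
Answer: $\frac{1}{28} \approx 0.035714$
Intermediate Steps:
$R = - \frac{1}{2} \approx -0.5$
$h{\left(t \right)} = \sqrt{2} \sqrt{t}$ ($h{\left(t \right)} = \sqrt{2 t} = \sqrt{2} \sqrt{t}$)
$K{\left(z,Q \right)} = 7 z$ ($K{\left(z,Q \right)} = 7 z 1 = 7 z$)
$f{\left(l,A \right)} = 33$ ($f{\left(l,A \right)} = -4 + 37 = 33$)
$\frac{1}{f{\left(90,K{\left(-7,h{\left(R \right)} \right)} \right)} + y{\left(19 \right)}} = \frac{1}{33 - 5} = \frac{1}{28}$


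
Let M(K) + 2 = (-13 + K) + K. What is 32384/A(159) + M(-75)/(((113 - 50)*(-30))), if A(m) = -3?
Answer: -1360117/126 ≈ -10795.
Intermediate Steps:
M(K) = -15 + 2*K (M(K) = -2 + ((-13 + K) + K) = -2 + (-13 + 2*K) = -15 + 2*K)
32384/A(159) + M(-75)/(((113 - 50)*(-30))) = 32384/(-3) + (-15 + 2*(-75))/(((113 - 50)*(-30))) = 32384*(-⅓) + (-15 - 150)/((63*(-30))) = -32384/3 - 165/(-1890) = -32384/3 - 165*(-1/1890) = -32384/3 + 11/126 = -1360117/126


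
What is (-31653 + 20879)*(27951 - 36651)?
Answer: 93733800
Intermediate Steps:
(-31653 + 20879)*(27951 - 36651) = -10774*(-8700) = 93733800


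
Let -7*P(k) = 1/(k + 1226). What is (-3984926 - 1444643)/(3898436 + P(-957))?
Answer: -10223878427/7340754987 ≈ -1.3928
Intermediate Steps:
P(k) = -1/(7*(1226 + k)) (P(k) = -1/(7*(k + 1226)) = -1/(7*(1226 + k)))
(-3984926 - 1444643)/(3898436 + P(-957)) = (-3984926 - 1444643)/(3898436 - 1/(8582 + 7*(-957))) = -5429569/(3898436 - 1/(8582 - 6699)) = -5429569/(3898436 - 1/1883) = -5429569/7340754987/1883 = -5429569*1883/7340754987 = -10223878427/7340754987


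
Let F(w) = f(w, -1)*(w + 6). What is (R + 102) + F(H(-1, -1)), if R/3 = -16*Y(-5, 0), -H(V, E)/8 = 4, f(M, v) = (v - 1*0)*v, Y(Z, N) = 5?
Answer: -164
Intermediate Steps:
f(M, v) = v² (f(M, v) = (v + 0)*v = v*v = v²)
H(V, E) = -32 (H(V, E) = -8*4 = -32)
F(w) = 6 + w (F(w) = (-1)²*(w + 6) = 1*(6 + w) = 6 + w)
R = -240 (R = 3*(-16*5) = 3*(-80) = -240)
(R + 102) + F(H(-1, -1)) = (-240 + 102) + (6 - 32) = -138 - 26 = -164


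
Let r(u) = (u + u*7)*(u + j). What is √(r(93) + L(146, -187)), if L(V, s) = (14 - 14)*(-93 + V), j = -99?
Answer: 12*I*√31 ≈ 66.813*I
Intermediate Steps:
L(V, s) = 0 (L(V, s) = 0*(-93 + V) = 0)
r(u) = 8*u*(-99 + u) (r(u) = (u + u*7)*(u - 99) = (u + 7*u)*(-99 + u) = (8*u)*(-99 + u) = 8*u*(-99 + u))
√(r(93) + L(146, -187)) = √(8*93*(-99 + 93) + 0) = √(8*93*(-6) + 0) = √(-4464 + 0) = √(-4464) = 12*I*√31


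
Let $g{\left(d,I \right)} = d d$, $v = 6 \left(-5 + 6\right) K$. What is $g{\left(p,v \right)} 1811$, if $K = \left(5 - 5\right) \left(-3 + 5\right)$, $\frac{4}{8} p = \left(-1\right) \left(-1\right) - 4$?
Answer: $65196$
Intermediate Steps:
$p = -6$ ($p = 2 \left(\left(-1\right) \left(-1\right) - 4\right) = 2 \left(1 - 4\right) = 2 \left(-3\right) = -6$)
$K = 0$ ($K = 0 \cdot 2 = 0$)
$v = 0$ ($v = 6 \left(-5 + 6\right) 0 = 6 \cdot 1 \cdot 0 = 6 \cdot 0 = 0$)
$g{\left(d,I \right)} = d^{2}$
$g{\left(p,v \right)} 1811 = \left(-6\right)^{2} \cdot 1811 = 36 \cdot 1811 = 65196$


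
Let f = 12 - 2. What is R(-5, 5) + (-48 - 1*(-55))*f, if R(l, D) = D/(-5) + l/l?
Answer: 70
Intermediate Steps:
f = 10
R(l, D) = 1 - D/5 (R(l, D) = D*(-⅕) + 1 = -D/5 + 1 = 1 - D/5)
R(-5, 5) + (-48 - 1*(-55))*f = (1 - ⅕*5) + (-48 - 1*(-55))*10 = (1 - 1) + (-48 + 55)*10 = 0 + 7*10 = 0 + 70 = 70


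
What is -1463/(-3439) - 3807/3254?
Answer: -438509/588974 ≈ -0.74453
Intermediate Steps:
-1463/(-3439) - 3807/3254 = -1463*(-1/3439) - 3807*1/3254 = 77/181 - 3807/3254 = -438509/588974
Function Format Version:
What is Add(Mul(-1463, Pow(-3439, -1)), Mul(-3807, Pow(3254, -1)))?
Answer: Rational(-438509, 588974) ≈ -0.74453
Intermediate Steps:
Add(Mul(-1463, Pow(-3439, -1)), Mul(-3807, Pow(3254, -1))) = Add(Mul(-1463, Rational(-1, 3439)), Mul(-3807, Rational(1, 3254))) = Add(Rational(77, 181), Rational(-3807, 3254)) = Rational(-438509, 588974)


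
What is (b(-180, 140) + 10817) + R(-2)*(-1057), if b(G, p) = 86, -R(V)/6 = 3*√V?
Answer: 10903 + 19026*I*√2 ≈ 10903.0 + 26907.0*I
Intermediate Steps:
R(V) = -18*√V
(b(-180, 140) + 10817) + R(-2)*(-1057) = (86 + 10817) - 18*I*√2*(-1057) = 10903 - 18*I*√2*(-1057) = 10903 + 19026*I*√2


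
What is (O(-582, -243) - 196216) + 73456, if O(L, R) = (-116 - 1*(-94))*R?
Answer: -117414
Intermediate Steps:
O(L, R) = -22*R (O(L, R) = (-116 + 94)*R = -22*R)
(O(-582, -243) - 196216) + 73456 = (-22*(-243) - 196216) + 73456 = (5346 - 196216) + 73456 = -190870 + 73456 = -117414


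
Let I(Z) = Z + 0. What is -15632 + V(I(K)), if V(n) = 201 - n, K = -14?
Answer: -15417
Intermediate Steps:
I(Z) = Z
-15632 + V(I(K)) = -15632 + (201 - 1*(-14)) = -15632 + (201 + 14) = -15632 + 215 = -15417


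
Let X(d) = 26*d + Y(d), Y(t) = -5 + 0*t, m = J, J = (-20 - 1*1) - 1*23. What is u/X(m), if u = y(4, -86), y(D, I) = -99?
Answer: 33/383 ≈ 0.086162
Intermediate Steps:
J = -44 (J = (-20 - 1) - 23 = -21 - 23 = -44)
m = -44
Y(t) = -5 (Y(t) = -5 + 0 = -5)
u = -99
X(d) = -5 + 26*d (X(d) = 26*d - 5 = -5 + 26*d)
u/X(m) = -99/(-5 + 26*(-44)) = -99/(-5 - 1144) = -99/(-1149) = -99*(-1/1149) = 33/383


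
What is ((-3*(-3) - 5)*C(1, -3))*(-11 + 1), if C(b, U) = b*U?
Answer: 120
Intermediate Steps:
C(b, U) = U*b
((-3*(-3) - 5)*C(1, -3))*(-11 + 1) = ((-3*(-3) - 5)*(-3*1))*(-11 + 1) = ((9 - 5)*(-3))*(-10) = (4*(-3))*(-10) = -12*(-10) = 120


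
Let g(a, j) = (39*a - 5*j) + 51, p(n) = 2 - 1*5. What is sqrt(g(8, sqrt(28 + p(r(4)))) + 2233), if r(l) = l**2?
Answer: sqrt(2571) ≈ 50.705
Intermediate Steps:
p(n) = -3 (p(n) = 2 - 5 = -3)
g(a, j) = 51 - 5*j + 39*a (g(a, j) = (-5*j + 39*a) + 51 = 51 - 5*j + 39*a)
sqrt(g(8, sqrt(28 + p(r(4)))) + 2233) = sqrt((51 - 5*sqrt(28 - 3) + 39*8) + 2233) = sqrt((51 - 5*sqrt(25) + 312) + 2233) = sqrt((51 - 5*5 + 312) + 2233) = sqrt((51 - 25 + 312) + 2233) = sqrt(338 + 2233) = sqrt(2571)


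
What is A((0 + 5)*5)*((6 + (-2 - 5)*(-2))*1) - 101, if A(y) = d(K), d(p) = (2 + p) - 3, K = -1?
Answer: -141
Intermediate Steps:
d(p) = -1 + p
A(y) = -2 (A(y) = -1 - 1 = -2)
A((0 + 5)*5)*((6 + (-2 - 5)*(-2))*1) - 101 = -2*(6 + (-2 - 5)*(-2)) - 101 = -2*(6 - 7*(-2)) - 101 = -2*(6 + 14) - 101 = -40 - 101 = -141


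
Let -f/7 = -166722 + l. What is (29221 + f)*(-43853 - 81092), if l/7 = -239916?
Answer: -1618307506255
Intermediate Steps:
l = -1679412 (l = 7*(-239916) = -1679412)
f = 12922938 (f = -7*(-166722 - 1679412) = -7*(-1846134) = 12922938)
(29221 + f)*(-43853 - 81092) = (29221 + 12922938)*(-43853 - 81092) = 12952159*(-124945) = -1618307506255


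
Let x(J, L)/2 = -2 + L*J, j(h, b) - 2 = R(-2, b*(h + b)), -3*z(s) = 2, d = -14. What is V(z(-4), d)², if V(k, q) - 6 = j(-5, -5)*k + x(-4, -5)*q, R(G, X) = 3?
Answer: 2262016/9 ≈ 2.5134e+5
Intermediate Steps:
z(s) = -⅔ (z(s) = -⅓*2 = -⅔)
j(h, b) = 5 (j(h, b) = 2 + 3 = 5)
x(J, L) = -4 + 2*J*L (x(J, L) = 2*(-2 + L*J) = 2*(-2 + J*L) = -4 + 2*J*L)
V(k, q) = 6 + 5*k + 36*q (V(k, q) = 6 + (5*k + (-4 + 2*(-4)*(-5))*q) = 6 + (5*k + (-4 + 40)*q) = 6 + (5*k + 36*q) = 6 + 5*k + 36*q)
V(z(-4), d)² = (6 + 5*(-⅔) + 36*(-14))² = (6 - 10/3 - 504)² = (-1504/3)² = 2262016/9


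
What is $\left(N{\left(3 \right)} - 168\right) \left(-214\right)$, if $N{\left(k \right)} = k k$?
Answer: $34026$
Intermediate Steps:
$N{\left(k \right)} = k^{2}$
$\left(N{\left(3 \right)} - 168\right) \left(-214\right) = \left(3^{2} - 168\right) \left(-214\right) = \left(9 - 168\right) \left(-214\right) = \left(-159\right) \left(-214\right) = 34026$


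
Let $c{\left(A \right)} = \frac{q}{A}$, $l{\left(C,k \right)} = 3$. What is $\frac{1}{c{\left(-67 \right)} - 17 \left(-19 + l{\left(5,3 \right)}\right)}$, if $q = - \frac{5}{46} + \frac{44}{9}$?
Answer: $\frac{27738}{7542757} \approx 0.0036774$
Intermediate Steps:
$q = \frac{1979}{414}$ ($q = \left(-5\right) \frac{1}{46} + 44 \cdot \frac{1}{9} = - \frac{5}{46} + \frac{44}{9} = \frac{1979}{414} \approx 4.7802$)
$c{\left(A \right)} = \frac{1979}{414 A}$
$\frac{1}{c{\left(-67 \right)} - 17 \left(-19 + l{\left(5,3 \right)}\right)} = \frac{1}{\frac{1979}{414 \left(-67\right)} - 17 \left(-19 + 3\right)} = \frac{1}{\frac{1979}{414} \left(- \frac{1}{67}\right) - -272} = \frac{1}{- \frac{1979}{27738} + 272} = \frac{1}{\frac{7542757}{27738}} = \frac{27738}{7542757}$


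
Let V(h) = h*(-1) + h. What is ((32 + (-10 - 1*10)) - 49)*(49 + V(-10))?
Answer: -1813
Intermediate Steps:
V(h) = 0 (V(h) = -h + h = 0)
((32 + (-10 - 1*10)) - 49)*(49 + V(-10)) = ((32 + (-10 - 1*10)) - 49)*(49 + 0) = ((32 + (-10 - 10)) - 49)*49 = ((32 - 20) - 49)*49 = (12 - 49)*49 = -37*49 = -1813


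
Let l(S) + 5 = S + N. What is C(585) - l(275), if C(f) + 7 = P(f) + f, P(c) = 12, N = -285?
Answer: 605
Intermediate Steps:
l(S) = -290 + S (l(S) = -5 + (S - 285) = -5 + (-285 + S) = -290 + S)
C(f) = 5 + f (C(f) = -7 + (12 + f) = 5 + f)
C(585) - l(275) = (5 + 585) - (-290 + 275) = 590 - 1*(-15) = 590 + 15 = 605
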